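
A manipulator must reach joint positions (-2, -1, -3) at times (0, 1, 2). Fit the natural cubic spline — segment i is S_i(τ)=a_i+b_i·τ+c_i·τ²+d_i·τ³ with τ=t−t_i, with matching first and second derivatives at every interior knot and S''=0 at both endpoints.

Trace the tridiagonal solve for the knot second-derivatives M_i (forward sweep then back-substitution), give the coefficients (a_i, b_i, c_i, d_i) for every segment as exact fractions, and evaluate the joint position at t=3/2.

  seg 0: a=-2 b=7/4 c=0 d=-3/4
  seg 1: a=-1 b=-1/2 c=-9/4 d=3/4
S(3/2) = -55/32

Δ: Δ0=1, Δ1=-2
row 1: diag=4, rhs=-18; c'=1/4, d'=-9/2
back: M1=-9/2
M: M0=0, M1=-9/2, M2=0
seg 0: a=-2, c=M0/2=0, d=(M1−M0)/(6·1)=-3/4, b=Δ0−h0·(2M0+M1)/6=7/4
seg 1: a=-1, c=M1/2=-9/4, d=(M2−M1)/(6·1)=3/4, b=Δ1−h1·(2M1+M2)/6=-1/2
t_q=3/2 → seg 1, τ=1/2; S=-1+-1/2·τ+-9/4·τ²+3/4·τ³=-55/32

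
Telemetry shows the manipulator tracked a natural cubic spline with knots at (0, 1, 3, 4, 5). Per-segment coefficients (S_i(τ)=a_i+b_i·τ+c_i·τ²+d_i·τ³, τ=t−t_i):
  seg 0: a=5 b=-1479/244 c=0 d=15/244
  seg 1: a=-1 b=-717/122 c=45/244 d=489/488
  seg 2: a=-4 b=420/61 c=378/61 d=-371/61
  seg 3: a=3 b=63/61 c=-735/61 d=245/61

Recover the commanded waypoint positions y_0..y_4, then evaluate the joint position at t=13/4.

y_0 = S_0(0) = a_0 = 5
y_1 = S_1(0) = a_1 = -1
y_2 = S_2(0) = a_2 = -4
y_3 = S_3(0) = a_3 = 3
y_4 = S_3(1) = -4
t_q=13/4 is in segment 2 (τ=1/4); S_2(τ)=-7755/3904

y_0=5 y_1=-1 y_2=-4 y_3=3 y_4=-4
S(13/4) = -7755/3904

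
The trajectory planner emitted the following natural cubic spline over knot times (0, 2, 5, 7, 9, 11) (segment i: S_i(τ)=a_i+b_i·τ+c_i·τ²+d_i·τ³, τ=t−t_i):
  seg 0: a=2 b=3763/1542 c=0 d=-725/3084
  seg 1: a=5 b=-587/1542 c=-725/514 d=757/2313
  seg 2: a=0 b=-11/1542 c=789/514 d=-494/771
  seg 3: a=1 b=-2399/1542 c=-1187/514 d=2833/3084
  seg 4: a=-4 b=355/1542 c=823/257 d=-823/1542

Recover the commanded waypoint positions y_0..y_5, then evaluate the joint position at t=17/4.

y_0 = S_0(0) = a_0 = 2
y_1 = S_1(0) = a_1 = 5
y_2 = S_2(0) = a_2 = 0
y_3 = S_3(0) = a_3 = 1
y_4 = S_4(0) = a_4 = -4
y_5 = S_4(2) = 5
t_q=17/4 is in segment 1 (τ=9/4); S_1(τ)=12019/16448

y_0=2 y_1=5 y_2=0 y_3=1 y_4=-4 y_5=5
S(17/4) = 12019/16448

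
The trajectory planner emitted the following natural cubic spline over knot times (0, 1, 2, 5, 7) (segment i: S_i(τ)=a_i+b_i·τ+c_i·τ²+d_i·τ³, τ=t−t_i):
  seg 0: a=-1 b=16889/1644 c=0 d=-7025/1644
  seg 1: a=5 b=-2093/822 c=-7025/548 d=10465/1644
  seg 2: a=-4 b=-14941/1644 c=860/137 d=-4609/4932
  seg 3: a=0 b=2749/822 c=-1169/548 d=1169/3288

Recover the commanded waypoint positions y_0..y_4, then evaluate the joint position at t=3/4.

y_0 = S_0(0) = a_0 = -1
y_1 = S_1(0) = a_1 = 5
y_2 = S_2(0) = a_2 = -4
y_3 = S_3(0) = a_3 = 0
y_4 = S_3(2) = 1
t_q=3/4 is in segment 0 (τ=3/4); S_0(τ)=171927/35072

y_0=-1 y_1=5 y_2=-4 y_3=0 y_4=1
S(3/4) = 171927/35072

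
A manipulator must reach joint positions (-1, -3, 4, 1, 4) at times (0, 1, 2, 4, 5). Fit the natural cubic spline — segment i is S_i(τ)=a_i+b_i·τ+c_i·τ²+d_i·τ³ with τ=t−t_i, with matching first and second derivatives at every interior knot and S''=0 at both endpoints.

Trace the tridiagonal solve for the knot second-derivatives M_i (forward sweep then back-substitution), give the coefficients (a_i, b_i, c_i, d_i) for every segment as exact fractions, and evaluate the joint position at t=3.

  seg 0: a=-1 b=-296/61 c=0 d=174/61
  seg 1: a=-3 b=226/61 c=522/61 d=-321/61
  seg 2: a=4 b=307/61 c=-441/61 d=967/488
  seg 3: a=1 b=-13/122 c=1137/244 d=-379/244
S(3) = 1847/488

Δ: Δ0=-2, Δ1=7, Δ2=-3/2, Δ3=3
row 1: diag=4, rhs=54; c'=1/4, d'=27/2
row 2: denom=6−1·1/4=23/4; d'=(-51−1·27/2)/(23/4)=-258/23
row 3: denom=6−2·8/23=122/23; d'=(27−2·-258/23)/(122/23)=1137/122
back: M3=1137/122
back: M2=-258/23−8/23·1137/122=-882/61
back: M1=27/2−1/4·-882/61=1044/61
M: M0=0, M1=1044/61, M2=-882/61, M3=1137/122, M4=0
seg 0: a=-1, c=M0/2=0, d=(M1−M0)/(6·1)=174/61, b=Δ0−h0·(2M0+M1)/6=-296/61
seg 1: a=-3, c=M1/2=522/61, d=(M2−M1)/(6·1)=-321/61, b=Δ1−h1·(2M1+M2)/6=226/61
seg 2: a=4, c=M2/2=-441/61, d=(M3−M2)/(6·2)=967/488, b=Δ2−h2·(2M2+M3)/6=307/61
seg 3: a=1, c=M3/2=1137/244, d=(M4−M3)/(6·1)=-379/244, b=Δ3−h3·(2M3+M4)/6=-13/122
t_q=3 → seg 2, τ=1; S=4+307/61·τ+-441/61·τ²+967/488·τ³=1847/488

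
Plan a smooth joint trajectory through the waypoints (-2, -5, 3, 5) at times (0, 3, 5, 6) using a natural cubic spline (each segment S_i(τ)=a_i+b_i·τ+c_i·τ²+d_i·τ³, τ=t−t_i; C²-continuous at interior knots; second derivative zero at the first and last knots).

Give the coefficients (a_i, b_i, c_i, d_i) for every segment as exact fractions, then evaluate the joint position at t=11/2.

  seg 0: a=-2 b=-79/28 c=0 d=17/84
  seg 1: a=-5 b=37/14 c=51/28 d=-4/7
  seg 2: a=3 b=43/14 c=-45/28 d=15/28
S(11/2) = 941/224

Δ: Δ0=-1, Δ1=4, Δ2=2
row 1: diag=10, rhs=30; c'=1/5, d'=3
row 2: denom=6−2·1/5=28/5; d'=(-12−2·3)/(28/5)=-45/14
back: M2=-45/14
back: M1=3−1/5·-45/14=51/14
M: M0=0, M1=51/14, M2=-45/14, M3=0
seg 0: a=-2, c=M0/2=0, d=(M1−M0)/(6·3)=17/84, b=Δ0−h0·(2M0+M1)/6=-79/28
seg 1: a=-5, c=M1/2=51/28, d=(M2−M1)/(6·2)=-4/7, b=Δ1−h1·(2M1+M2)/6=37/14
seg 2: a=3, c=M2/2=-45/28, d=(M3−M2)/(6·1)=15/28, b=Δ2−h2·(2M2+M3)/6=43/14
t_q=11/2 → seg 2, τ=1/2; S=3+43/14·τ+-45/28·τ²+15/28·τ³=941/224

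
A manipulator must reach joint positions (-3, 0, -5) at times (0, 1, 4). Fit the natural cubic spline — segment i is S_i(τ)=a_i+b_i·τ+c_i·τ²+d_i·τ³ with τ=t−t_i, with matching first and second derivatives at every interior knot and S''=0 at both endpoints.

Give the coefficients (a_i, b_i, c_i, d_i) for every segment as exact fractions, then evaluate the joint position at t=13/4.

Δ: Δ0=3, Δ1=-5/3
row 1: diag=8, rhs=-28; c'=3/8, d'=-7/2
back: M1=-7/2
M: M0=0, M1=-7/2, M2=0
seg 0: a=-3, c=M0/2=0, d=(M1−M0)/(6·1)=-7/12, b=Δ0−h0·(2M0+M1)/6=43/12
seg 1: a=0, c=M1/2=-7/4, d=(M2−M1)/(6·3)=7/36, b=Δ1−h1·(2M1+M2)/6=11/6
t_q=13/4 → seg 1, τ=9/4; S=0+11/6·τ+-7/4·τ²+7/36·τ³=-645/256

  seg 0: a=-3 b=43/12 c=0 d=-7/12
  seg 1: a=0 b=11/6 c=-7/4 d=7/36
S(13/4) = -645/256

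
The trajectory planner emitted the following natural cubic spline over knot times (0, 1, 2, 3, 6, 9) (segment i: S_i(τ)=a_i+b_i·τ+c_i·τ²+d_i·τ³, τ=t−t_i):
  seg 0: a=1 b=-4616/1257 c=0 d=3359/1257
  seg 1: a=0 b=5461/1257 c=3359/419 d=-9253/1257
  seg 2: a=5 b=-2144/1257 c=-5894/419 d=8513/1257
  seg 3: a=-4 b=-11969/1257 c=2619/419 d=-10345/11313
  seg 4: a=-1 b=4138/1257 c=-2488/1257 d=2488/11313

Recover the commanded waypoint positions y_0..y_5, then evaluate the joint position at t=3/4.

y_0 = S_0(0) = a_0 = 1
y_1 = S_1(0) = a_1 = 0
y_2 = S_2(0) = a_2 = 5
y_3 = S_3(0) = a_3 = -4
y_4 = S_4(0) = a_4 = -1
y_5 = S_4(3) = -3
t_q=3/4 is in segment 0 (τ=3/4); S_0(τ)=-16809/26816

y_0=1 y_1=0 y_2=5 y_3=-4 y_4=-1 y_5=-3
S(3/4) = -16809/26816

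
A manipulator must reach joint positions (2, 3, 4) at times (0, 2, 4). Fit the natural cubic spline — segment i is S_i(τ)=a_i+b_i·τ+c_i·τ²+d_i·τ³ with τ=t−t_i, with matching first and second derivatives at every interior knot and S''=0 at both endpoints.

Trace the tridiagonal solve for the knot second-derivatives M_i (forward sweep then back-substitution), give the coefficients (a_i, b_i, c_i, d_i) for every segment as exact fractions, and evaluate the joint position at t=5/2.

  seg 0: a=2 b=1/2 c=0 d=0
  seg 1: a=3 b=1/2 c=0 d=0
S(5/2) = 13/4

Δ: Δ0=1/2, Δ1=1/2
row 1: diag=8, rhs=0; c'=1/4, d'=0
back: M1=0
M: M0=0, M1=0, M2=0
seg 0: a=2, c=M0/2=0, d=(M1−M0)/(6·2)=0, b=Δ0−h0·(2M0+M1)/6=1/2
seg 1: a=3, c=M1/2=0, d=(M2−M1)/(6·2)=0, b=Δ1−h1·(2M1+M2)/6=1/2
t_q=5/2 → seg 1, τ=1/2; S=3+1/2·τ+0·τ²+0·τ³=13/4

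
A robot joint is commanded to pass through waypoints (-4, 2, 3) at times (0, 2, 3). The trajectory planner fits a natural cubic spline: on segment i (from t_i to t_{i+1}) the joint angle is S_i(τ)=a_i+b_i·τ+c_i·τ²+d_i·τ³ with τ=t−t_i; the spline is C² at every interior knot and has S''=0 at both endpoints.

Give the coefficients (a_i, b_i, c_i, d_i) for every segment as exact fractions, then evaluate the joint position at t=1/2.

Δ: Δ0=3, Δ1=1
row 1: diag=6, rhs=-12; c'=1/6, d'=-2
back: M1=-2
M: M0=0, M1=-2, M2=0
seg 0: a=-4, c=M0/2=0, d=(M1−M0)/(6·2)=-1/6, b=Δ0−h0·(2M0+M1)/6=11/3
seg 1: a=2, c=M1/2=-1, d=(M2−M1)/(6·1)=1/3, b=Δ1−h1·(2M1+M2)/6=5/3
t_q=1/2 → seg 0, τ=1/2; S=-4+11/3·τ+0·τ²+-1/6·τ³=-35/16

  seg 0: a=-4 b=11/3 c=0 d=-1/6
  seg 1: a=2 b=5/3 c=-1 d=1/3
S(1/2) = -35/16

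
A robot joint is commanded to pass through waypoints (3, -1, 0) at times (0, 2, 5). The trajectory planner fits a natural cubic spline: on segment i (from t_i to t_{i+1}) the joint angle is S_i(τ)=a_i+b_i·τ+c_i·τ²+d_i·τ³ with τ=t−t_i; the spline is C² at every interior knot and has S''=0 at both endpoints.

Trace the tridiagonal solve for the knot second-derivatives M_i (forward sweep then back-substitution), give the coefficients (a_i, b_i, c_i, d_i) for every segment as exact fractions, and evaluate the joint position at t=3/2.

  seg 0: a=3 b=-37/15 c=0 d=7/60
  seg 1: a=-1 b=-16/15 c=7/10 d=-7/90
S(3/2) = -49/160

Δ: Δ0=-2, Δ1=1/3
row 1: diag=10, rhs=14; c'=3/10, d'=7/5
back: M1=7/5
M: M0=0, M1=7/5, M2=0
seg 0: a=3, c=M0/2=0, d=(M1−M0)/(6·2)=7/60, b=Δ0−h0·(2M0+M1)/6=-37/15
seg 1: a=-1, c=M1/2=7/10, d=(M2−M1)/(6·3)=-7/90, b=Δ1−h1·(2M1+M2)/6=-16/15
t_q=3/2 → seg 0, τ=3/2; S=3+-37/15·τ+0·τ²+7/60·τ³=-49/160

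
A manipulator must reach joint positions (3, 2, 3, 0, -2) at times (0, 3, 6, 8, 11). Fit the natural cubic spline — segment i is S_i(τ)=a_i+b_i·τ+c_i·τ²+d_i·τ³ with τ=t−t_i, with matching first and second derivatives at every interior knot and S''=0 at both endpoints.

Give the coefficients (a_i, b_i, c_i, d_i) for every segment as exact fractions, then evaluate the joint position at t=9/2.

  seg 0: a=3 b=-121/177 c=0 d=62/1593
  seg 1: a=2 b=65/177 c=62/177 d=-64/531
  seg 2: a=3 b=-139/177 c=-130/177 d=89/472
  seg 3: a=0 b=-517/354 c=281/708 d=-281/6372
S(9/2) = 173/59

Δ: Δ0=-1/3, Δ1=1/3, Δ2=-3/2, Δ3=-2/3
row 1: diag=12, rhs=4; c'=1/4, d'=1/3
row 2: denom=10−3·1/4=37/4; d'=(-11−3·1/3)/(37/4)=-48/37
row 3: denom=10−2·8/37=354/37; d'=(5−2·-48/37)/(354/37)=281/354
back: M3=281/354
back: M2=-48/37−8/37·281/354=-260/177
back: M1=1/3−1/4·-260/177=124/177
M: M0=0, M1=124/177, M2=-260/177, M3=281/354, M4=0
seg 0: a=3, c=M0/2=0, d=(M1−M0)/(6·3)=62/1593, b=Δ0−h0·(2M0+M1)/6=-121/177
seg 1: a=2, c=M1/2=62/177, d=(M2−M1)/(6·3)=-64/531, b=Δ1−h1·(2M1+M2)/6=65/177
seg 2: a=3, c=M2/2=-130/177, d=(M3−M2)/(6·2)=89/472, b=Δ2−h2·(2M2+M3)/6=-139/177
seg 3: a=0, c=M3/2=281/708, d=(M4−M3)/(6·3)=-281/6372, b=Δ3−h3·(2M3+M4)/6=-517/354
t_q=9/2 → seg 1, τ=3/2; S=2+65/177·τ+62/177·τ²+-64/531·τ³=173/59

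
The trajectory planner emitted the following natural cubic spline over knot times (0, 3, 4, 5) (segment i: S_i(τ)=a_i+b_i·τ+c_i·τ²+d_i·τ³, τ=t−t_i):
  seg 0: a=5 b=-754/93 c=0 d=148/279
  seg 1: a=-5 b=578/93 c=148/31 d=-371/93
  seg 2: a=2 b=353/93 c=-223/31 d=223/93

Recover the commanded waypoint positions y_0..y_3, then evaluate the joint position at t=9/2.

y_0 = S_0(0) = a_0 = 5
y_1 = S_1(0) = a_1 = -5
y_2 = S_2(0) = a_2 = 2
y_3 = S_2(1) = 1
t_q=9/2 is in segment 2 (τ=1/2); S_2(τ)=595/248

y_0=5 y_1=-5 y_2=2 y_3=1
S(9/2) = 595/248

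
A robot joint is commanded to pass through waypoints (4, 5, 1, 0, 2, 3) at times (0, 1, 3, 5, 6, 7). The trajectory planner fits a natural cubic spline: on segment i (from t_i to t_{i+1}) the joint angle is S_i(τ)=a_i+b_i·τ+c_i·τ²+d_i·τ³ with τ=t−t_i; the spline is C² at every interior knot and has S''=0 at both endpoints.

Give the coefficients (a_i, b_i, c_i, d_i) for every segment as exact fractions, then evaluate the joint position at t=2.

  seg 0: a=4 b=1445/916 c=0 d=-529/916
  seg 1: a=5 b=-71/458 c=-1587/916 d=371/916
  seg 2: a=1 b=-1019/458 c=639/916 d=151/1832
  seg 3: a=0 b=356/229 c=273/229 d=-171/229
  seg 4: a=2 b=389/229 c=-240/229 d=80/229
S(2) = 1611/458

Δ: Δ0=1, Δ1=-2, Δ2=-1/2, Δ3=2, Δ4=1
row 1: diag=6, rhs=-18; c'=1/3, d'=-3
row 2: denom=8−2·1/3=22/3; d'=(9−2·-3)/(22/3)=45/22
row 3: denom=6−2·3/11=60/11; d'=(15−2·45/22)/(60/11)=2
row 4: denom=4−1·11/60=229/60; d'=(-6−1·2)/(229/60)=-480/229
back: M4=-480/229
back: M3=2−11/60·-480/229=546/229
back: M2=45/22−3/11·546/229=639/458
back: M1=-3−1/3·639/458=-1587/458
M: M0=0, M1=-1587/458, M2=639/458, M3=546/229, M4=-480/229, M5=0
seg 0: a=4, c=M0/2=0, d=(M1−M0)/(6·1)=-529/916, b=Δ0−h0·(2M0+M1)/6=1445/916
seg 1: a=5, c=M1/2=-1587/916, d=(M2−M1)/(6·2)=371/916, b=Δ1−h1·(2M1+M2)/6=-71/458
seg 2: a=1, c=M2/2=639/916, d=(M3−M2)/(6·2)=151/1832, b=Δ2−h2·(2M2+M3)/6=-1019/458
seg 3: a=0, c=M3/2=273/229, d=(M4−M3)/(6·1)=-171/229, b=Δ3−h3·(2M3+M4)/6=356/229
seg 4: a=2, c=M4/2=-240/229, d=(M5−M4)/(6·1)=80/229, b=Δ4−h4·(2M4+M5)/6=389/229
t_q=2 → seg 1, τ=1; S=5+-71/458·τ+-1587/916·τ²+371/916·τ³=1611/458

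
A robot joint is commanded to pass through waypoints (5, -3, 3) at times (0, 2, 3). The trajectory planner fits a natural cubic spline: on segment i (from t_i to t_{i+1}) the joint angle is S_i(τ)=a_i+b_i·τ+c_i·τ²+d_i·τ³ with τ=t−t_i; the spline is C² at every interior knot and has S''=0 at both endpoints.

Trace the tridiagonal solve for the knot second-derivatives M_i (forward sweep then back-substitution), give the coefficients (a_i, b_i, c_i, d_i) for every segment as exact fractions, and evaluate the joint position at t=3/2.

Δ: Δ0=-4, Δ1=6
row 1: diag=6, rhs=60; c'=1/6, d'=10
back: M1=10
M: M0=0, M1=10, M2=0
seg 0: a=5, c=M0/2=0, d=(M1−M0)/(6·2)=5/6, b=Δ0−h0·(2M0+M1)/6=-22/3
seg 1: a=-3, c=M1/2=5, d=(M2−M1)/(6·1)=-5/3, b=Δ1−h1·(2M1+M2)/6=8/3
t_q=3/2 → seg 0, τ=3/2; S=5+-22/3·τ+0·τ²+5/6·τ³=-51/16

  seg 0: a=5 b=-22/3 c=0 d=5/6
  seg 1: a=-3 b=8/3 c=5 d=-5/3
S(3/2) = -51/16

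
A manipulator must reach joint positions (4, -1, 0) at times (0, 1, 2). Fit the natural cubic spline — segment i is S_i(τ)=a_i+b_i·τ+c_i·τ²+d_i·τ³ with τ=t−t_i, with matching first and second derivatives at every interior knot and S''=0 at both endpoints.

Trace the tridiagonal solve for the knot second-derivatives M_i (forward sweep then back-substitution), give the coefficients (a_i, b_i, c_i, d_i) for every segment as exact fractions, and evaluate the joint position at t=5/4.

Δ: Δ0=-5, Δ1=1
row 1: diag=4, rhs=36; c'=1/4, d'=9
back: M1=9
M: M0=0, M1=9, M2=0
seg 0: a=4, c=M0/2=0, d=(M1−M0)/(6·1)=3/2, b=Δ0−h0·(2M0+M1)/6=-13/2
seg 1: a=-1, c=M1/2=9/2, d=(M2−M1)/(6·1)=-3/2, b=Δ1−h1·(2M1+M2)/6=-2
t_q=5/4 → seg 1, τ=1/4; S=-1+-2·τ+9/2·τ²+-3/2·τ³=-159/128

  seg 0: a=4 b=-13/2 c=0 d=3/2
  seg 1: a=-1 b=-2 c=9/2 d=-3/2
S(5/4) = -159/128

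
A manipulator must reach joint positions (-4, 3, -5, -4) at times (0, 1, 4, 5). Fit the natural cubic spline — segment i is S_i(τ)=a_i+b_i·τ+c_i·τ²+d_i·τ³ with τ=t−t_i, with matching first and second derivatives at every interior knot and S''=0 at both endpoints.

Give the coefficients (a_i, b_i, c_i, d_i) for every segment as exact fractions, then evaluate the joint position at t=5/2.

Δ: Δ0=7, Δ1=-8/3, Δ2=1
row 1: diag=8, rhs=-58; c'=3/8, d'=-29/4
row 2: denom=8−3·3/8=55/8; d'=(22−3·-29/4)/(55/8)=70/11
back: M2=70/11
back: M1=-29/4−3/8·70/11=-106/11
M: M0=0, M1=-106/11, M2=70/11, M3=0
seg 0: a=-4, c=M0/2=0, d=(M1−M0)/(6·1)=-53/33, b=Δ0−h0·(2M0+M1)/6=284/33
seg 1: a=3, c=M1/2=-53/11, d=(M2−M1)/(6·3)=8/9, b=Δ1−h1·(2M1+M2)/6=125/33
seg 2: a=-5, c=M2/2=35/11, d=(M3−M2)/(6·1)=-35/33, b=Δ2−h2·(2M2+M3)/6=-37/33
t_q=5/2 → seg 1, τ=3/2; S=3+125/33·τ+-53/11·τ²+8/9·τ³=37/44

  seg 0: a=-4 b=284/33 c=0 d=-53/33
  seg 1: a=3 b=125/33 c=-53/11 d=8/9
  seg 2: a=-5 b=-37/33 c=35/11 d=-35/33
S(5/2) = 37/44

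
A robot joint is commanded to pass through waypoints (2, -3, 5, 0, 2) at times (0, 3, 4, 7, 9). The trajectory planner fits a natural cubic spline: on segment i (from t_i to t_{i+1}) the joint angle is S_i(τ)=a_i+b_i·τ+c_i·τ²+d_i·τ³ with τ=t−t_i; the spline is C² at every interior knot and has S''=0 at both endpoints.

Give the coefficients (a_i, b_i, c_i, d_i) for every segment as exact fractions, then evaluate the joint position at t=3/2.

Δ: Δ0=-5/3, Δ1=8, Δ2=-5/3, Δ3=1
row 1: diag=8, rhs=58; c'=1/8, d'=29/4
row 2: denom=8−1·1/8=63/8; d'=(-58−1·29/4)/(63/8)=-58/7
row 3: denom=10−3·8/21=62/7; d'=(16−3·-58/7)/(62/7)=143/31
back: M3=143/31
back: M2=-58/7−8/21·143/31=-934/93
back: M1=29/4−1/8·-934/93=791/93
M: M0=0, M1=791/93, M2=-934/93, M3=143/31, M4=0
seg 0: a=2, c=M0/2=0, d=(M1−M0)/(6·3)=791/1674, b=Δ0−h0·(2M0+M1)/6=-367/62
seg 1: a=-3, c=M1/2=791/186, d=(M2−M1)/(6·1)=-575/186, b=Δ1−h1·(2M1+M2)/6=212/31
seg 2: a=5, c=M2/2=-467/93, d=(M3−M2)/(6·3)=1363/1674, b=Δ2−h2·(2M2+M3)/6=1129/186
seg 3: a=0, c=M3/2=143/62, d=(M4−M3)/(6·2)=-143/372, b=Δ3−h3·(2M3+M4)/6=-193/93
t_q=3/2 → seg 0, τ=3/2; S=2+-367/62·τ+0·τ²+791/1674·τ³=-2621/496

  seg 0: a=2 b=-367/62 c=0 d=791/1674
  seg 1: a=-3 b=212/31 c=791/186 d=-575/186
  seg 2: a=5 b=1129/186 c=-467/93 d=1363/1674
  seg 3: a=0 b=-193/93 c=143/62 d=-143/372
S(3/2) = -2621/496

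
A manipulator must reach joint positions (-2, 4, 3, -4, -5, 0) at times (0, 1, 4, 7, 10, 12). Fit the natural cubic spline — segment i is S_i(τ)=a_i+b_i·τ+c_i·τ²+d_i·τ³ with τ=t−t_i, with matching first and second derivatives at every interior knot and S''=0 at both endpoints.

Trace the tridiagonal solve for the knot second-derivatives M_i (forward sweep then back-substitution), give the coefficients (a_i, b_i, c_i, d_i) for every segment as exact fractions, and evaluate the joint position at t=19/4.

Δ: Δ0=6, Δ1=-1/3, Δ2=-7/3, Δ3=-1/3, Δ4=5/2
row 1: diag=8, rhs=-38; c'=3/8, d'=-19/4
row 2: denom=12−3·3/8=87/8; d'=(-12−3·-19/4)/(87/8)=6/29
row 3: denom=12−3·8/29=324/29; d'=(12−3·6/29)/(324/29)=55/54
row 4: denom=10−3·29/108=331/36; d'=(17−3·55/54)/(331/36)=502/331
back: M4=502/331
back: M3=55/54−29/108·502/331=607/993
back: M2=6/29−8/29·607/993=38/993
back: M1=-19/4−3/8·38/993=-1577/331
M: M0=0, M1=-1577/331, M2=38/993, M3=607/993, M4=502/331, M5=0
seg 0: a=-2, c=M0/2=0, d=(M1−M0)/(6·1)=-1577/1986, b=Δ0−h0·(2M0+M1)/6=13493/1986
seg 1: a=4, c=M1/2=-1577/662, d=(M2−M1)/(6·3)=4769/17874, b=Δ1−h1·(2M1+M2)/6=4381/993
seg 2: a=3, c=M2/2=19/993, d=(M3−M2)/(6·3)=569/17874, b=Δ2−h2·(2M2+M3)/6=-5317/1986
seg 3: a=-4, c=M3/2=607/1986, d=(M4−M3)/(6·3)=899/17874, b=Δ3−h3·(2M3+M4)/6=-1691/993
seg 4: a=-5, c=M4/2=251/331, d=(M5−M4)/(6·2)=-251/1986, b=Δ4−h4·(2M4+M5)/6=2957/1986
t_q=19/4 → seg 2, τ=3/4; S=3+-5317/1986·τ+19/993·τ²+569/17874·τ³=43057/42368

  seg 0: a=-2 b=13493/1986 c=0 d=-1577/1986
  seg 1: a=4 b=4381/993 c=-1577/662 d=4769/17874
  seg 2: a=3 b=-5317/1986 c=19/993 d=569/17874
  seg 3: a=-4 b=-1691/993 c=607/1986 d=899/17874
  seg 4: a=-5 b=2957/1986 c=251/331 d=-251/1986
S(19/4) = 43057/42368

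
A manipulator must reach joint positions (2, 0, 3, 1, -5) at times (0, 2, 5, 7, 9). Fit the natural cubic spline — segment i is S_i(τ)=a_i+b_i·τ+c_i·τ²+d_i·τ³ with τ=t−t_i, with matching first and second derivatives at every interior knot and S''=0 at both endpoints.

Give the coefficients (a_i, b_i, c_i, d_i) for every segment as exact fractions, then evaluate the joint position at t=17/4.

  seg 0: a=2 b=-133/86 c=0 d=47/344
  seg 1: a=0 b=4/43 c=141/172 d=-89/516
  seg 2: a=3 b=61/172 c=-63/86 d=19/688
  seg 3: a=1 b=-193/86 c=-195/344 d=65/688
S(17/4) = 26361/11008

Δ: Δ0=-1, Δ1=1, Δ2=-1, Δ3=-3
row 1: diag=10, rhs=12; c'=3/10, d'=6/5
row 2: denom=10−3·3/10=91/10; d'=(-12−3·6/5)/(91/10)=-12/7
row 3: denom=8−2·20/91=688/91; d'=(-12−2·-12/7)/(688/91)=-195/172
back: M3=-195/172
back: M2=-12/7−20/91·-195/172=-63/43
back: M1=6/5−3/10·-63/43=141/86
M: M0=0, M1=141/86, M2=-63/43, M3=-195/172, M4=0
seg 0: a=2, c=M0/2=0, d=(M1−M0)/(6·2)=47/344, b=Δ0−h0·(2M0+M1)/6=-133/86
seg 1: a=0, c=M1/2=141/172, d=(M2−M1)/(6·3)=-89/516, b=Δ1−h1·(2M1+M2)/6=4/43
seg 2: a=3, c=M2/2=-63/86, d=(M3−M2)/(6·2)=19/688, b=Δ2−h2·(2M2+M3)/6=61/172
seg 3: a=1, c=M3/2=-195/344, d=(M4−M3)/(6·2)=65/688, b=Δ3−h3·(2M3+M4)/6=-193/86
t_q=17/4 → seg 1, τ=9/4; S=0+4/43·τ+141/172·τ²+-89/516·τ³=26361/11008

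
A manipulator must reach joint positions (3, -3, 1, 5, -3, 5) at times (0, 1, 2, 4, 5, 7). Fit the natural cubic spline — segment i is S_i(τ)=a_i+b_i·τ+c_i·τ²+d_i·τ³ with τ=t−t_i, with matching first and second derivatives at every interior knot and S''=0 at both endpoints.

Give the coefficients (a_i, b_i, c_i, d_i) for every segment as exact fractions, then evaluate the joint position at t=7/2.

  seg 0: a=3 b=-6040/709 c=0 d=1786/709
  seg 1: a=-3 b=-682/709 c=5358/709 d=-1840/709
  seg 2: a=1 b=4514/709 c=-162/709 d=-693/709
  seg 3: a=5 b=-4450/709 c=-4320/709 d=3098/709
  seg 4: a=-3 b=-3796/709 c=4974/709 d=-829/709
S(7/2) = 38213/5672

Δ: Δ0=-6, Δ1=4, Δ2=2, Δ3=-8, Δ4=4
row 1: diag=4, rhs=60; c'=1/4, d'=15
row 2: denom=6−1·1/4=23/4; d'=(-12−1·15)/(23/4)=-108/23
row 3: denom=6−2·8/23=122/23; d'=(-60−2·-108/23)/(122/23)=-582/61
row 4: denom=6−1·23/122=709/122; d'=(72−1·-582/61)/(709/122)=9948/709
back: M4=9948/709
back: M3=-582/61−23/122·9948/709=-8640/709
back: M2=-108/23−8/23·-8640/709=-324/709
back: M1=15−1/4·-324/709=10716/709
M: M0=0, M1=10716/709, M2=-324/709, M3=-8640/709, M4=9948/709, M5=0
seg 0: a=3, c=M0/2=0, d=(M1−M0)/(6·1)=1786/709, b=Δ0−h0·(2M0+M1)/6=-6040/709
seg 1: a=-3, c=M1/2=5358/709, d=(M2−M1)/(6·1)=-1840/709, b=Δ1−h1·(2M1+M2)/6=-682/709
seg 2: a=1, c=M2/2=-162/709, d=(M3−M2)/(6·2)=-693/709, b=Δ2−h2·(2M2+M3)/6=4514/709
seg 3: a=5, c=M3/2=-4320/709, d=(M4−M3)/(6·1)=3098/709, b=Δ3−h3·(2M3+M4)/6=-4450/709
seg 4: a=-3, c=M4/2=4974/709, d=(M5−M4)/(6·2)=-829/709, b=Δ4−h4·(2M4+M5)/6=-3796/709
t_q=7/2 → seg 2, τ=3/2; S=1+4514/709·τ+-162/709·τ²+-693/709·τ³=38213/5672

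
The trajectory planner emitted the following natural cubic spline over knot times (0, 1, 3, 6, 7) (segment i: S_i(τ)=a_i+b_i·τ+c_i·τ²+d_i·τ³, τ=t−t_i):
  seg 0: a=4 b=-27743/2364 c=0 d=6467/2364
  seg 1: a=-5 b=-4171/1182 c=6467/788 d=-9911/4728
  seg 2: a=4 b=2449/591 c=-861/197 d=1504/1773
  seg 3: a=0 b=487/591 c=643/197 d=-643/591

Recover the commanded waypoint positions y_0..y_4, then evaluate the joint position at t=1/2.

y_0 = S_0(0) = a_0 = 4
y_1 = S_1(0) = a_1 = -5
y_2 = S_2(0) = a_2 = 4
y_3 = S_3(0) = a_3 = 0
y_4 = S_3(1) = 3
t_q=1/2 is in segment 0 (τ=1/2); S_0(τ)=-9619/6304

y_0=4 y_1=-5 y_2=4 y_3=0 y_4=3
S(1/2) = -9619/6304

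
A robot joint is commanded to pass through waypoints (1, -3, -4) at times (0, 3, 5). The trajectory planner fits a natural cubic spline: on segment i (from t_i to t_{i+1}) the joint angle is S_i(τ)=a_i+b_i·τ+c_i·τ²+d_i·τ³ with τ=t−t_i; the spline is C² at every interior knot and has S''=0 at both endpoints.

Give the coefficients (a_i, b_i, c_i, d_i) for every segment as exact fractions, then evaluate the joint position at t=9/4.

Δ: Δ0=-4/3, Δ1=-1/2
row 1: diag=10, rhs=5; c'=1/5, d'=1/2
back: M1=1/2
M: M0=0, M1=1/2, M2=0
seg 0: a=1, c=M0/2=0, d=(M1−M0)/(6·3)=1/36, b=Δ0−h0·(2M0+M1)/6=-19/12
seg 1: a=-3, c=M1/2=1/4, d=(M2−M1)/(6·2)=-1/24, b=Δ1−h1·(2M1+M2)/6=-5/6
t_q=9/4 → seg 0, τ=9/4; S=1+-19/12·τ+0·τ²+1/36·τ³=-575/256

  seg 0: a=1 b=-19/12 c=0 d=1/36
  seg 1: a=-3 b=-5/6 c=1/4 d=-1/24
S(9/4) = -575/256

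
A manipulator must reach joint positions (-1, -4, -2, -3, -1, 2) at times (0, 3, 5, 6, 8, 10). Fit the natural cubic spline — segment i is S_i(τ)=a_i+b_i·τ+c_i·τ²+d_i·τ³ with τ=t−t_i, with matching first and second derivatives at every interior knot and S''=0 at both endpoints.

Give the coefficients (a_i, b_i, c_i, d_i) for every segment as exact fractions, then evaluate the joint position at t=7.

Δ: Δ0=-1, Δ1=1, Δ2=-1, Δ3=1, Δ4=3/2
row 1: diag=10, rhs=12; c'=1/5, d'=6/5
row 2: denom=6−2·1/5=28/5; d'=(-12−2·6/5)/(28/5)=-18/7
row 3: denom=6−1·5/28=163/28; d'=(12−1·-18/7)/(163/28)=408/163
row 4: denom=8−2·56/163=1192/163; d'=(3−2·408/163)/(1192/163)=-327/1192
back: M4=-327/1192
back: M3=408/163−56/163·-327/1192=387/149
back: M2=-18/7−5/28·387/149=-1809/596
back: M1=6/5−1/5·-1809/596=1077/596
M: M0=0, M1=1077/596, M2=-1809/596, M3=387/149, M4=-327/1192, M5=0
seg 0: a=-1, c=M0/2=0, d=(M1−M0)/(6·3)=359/3576, b=Δ0−h0·(2M0+M1)/6=-2269/1192
seg 1: a=-4, c=M1/2=1077/1192, d=(M2−M1)/(6·2)=-481/1192, b=Δ1−h1·(2M1+M2)/6=481/596
seg 2: a=-2, c=M2/2=-1809/1192, d=(M3−M2)/(6·1)=1119/1192, b=Δ2−h2·(2M2+M3)/6=-251/596
seg 3: a=-3, c=M3/2=387/298, d=(M4−M3)/(6·2)=-1141/4768, b=Δ3−h3·(2M3+M4)/6=-763/1192
seg 4: a=-1, c=M4/2=-327/2384, d=(M5−M4)/(6·2)=109/4768, b=Δ4−h4·(2M4+M5)/6=1003/596
t_q=7 → seg 3, τ=1; S=-3+-763/1192·τ+387/298·τ²+-1141/4768·τ³=-12305/4768

  seg 0: a=-1 b=-2269/1192 c=0 d=359/3576
  seg 1: a=-4 b=481/596 c=1077/1192 d=-481/1192
  seg 2: a=-2 b=-251/596 c=-1809/1192 d=1119/1192
  seg 3: a=-3 b=-763/1192 c=387/298 d=-1141/4768
  seg 4: a=-1 b=1003/596 c=-327/2384 d=109/4768
S(7) = -12305/4768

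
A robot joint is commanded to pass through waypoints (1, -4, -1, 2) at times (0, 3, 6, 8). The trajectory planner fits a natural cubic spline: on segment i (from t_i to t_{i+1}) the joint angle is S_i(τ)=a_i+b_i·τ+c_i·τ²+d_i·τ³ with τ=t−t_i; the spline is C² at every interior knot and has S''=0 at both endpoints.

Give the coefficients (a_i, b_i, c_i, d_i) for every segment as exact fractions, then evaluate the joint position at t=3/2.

Δ: Δ0=-5/3, Δ1=1, Δ2=3/2
row 1: diag=12, rhs=16; c'=1/4, d'=4/3
row 2: denom=10−3·1/4=37/4; d'=(3−3·4/3)/(37/4)=-4/37
back: M2=-4/37
back: M1=4/3−1/4·-4/37=151/111
M: M0=0, M1=151/111, M2=-4/37, M3=0
seg 0: a=1, c=M0/2=0, d=(M1−M0)/(6·3)=151/1998, b=Δ0−h0·(2M0+M1)/6=-521/222
seg 1: a=-4, c=M1/2=151/222, d=(M2−M1)/(6·3)=-163/1998, b=Δ1−h1·(2M1+M2)/6=-34/111
seg 2: a=-1, c=M2/2=-2/37, d=(M3−M2)/(6·2)=1/111, b=Δ2−h2·(2M2+M3)/6=349/222
t_q=3/2 → seg 0, τ=3/2; S=1+-521/222·τ+0·τ²+151/1998·τ³=-1341/592

  seg 0: a=1 b=-521/222 c=0 d=151/1998
  seg 1: a=-4 b=-34/111 c=151/222 d=-163/1998
  seg 2: a=-1 b=349/222 c=-2/37 d=1/111
S(3/2) = -1341/592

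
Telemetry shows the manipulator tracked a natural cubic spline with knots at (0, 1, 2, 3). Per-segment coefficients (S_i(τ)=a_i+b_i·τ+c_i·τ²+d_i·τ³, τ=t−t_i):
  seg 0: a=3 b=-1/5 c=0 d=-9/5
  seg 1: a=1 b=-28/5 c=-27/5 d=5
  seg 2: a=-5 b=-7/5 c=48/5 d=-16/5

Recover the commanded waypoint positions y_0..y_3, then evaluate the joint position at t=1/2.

y_0 = S_0(0) = a_0 = 3
y_1 = S_1(0) = a_1 = 1
y_2 = S_2(0) = a_2 = -5
y_3 = S_2(1) = 0
t_q=1/2 is in segment 0 (τ=1/2); S_0(τ)=107/40

y_0=3 y_1=1 y_2=-5 y_3=0
S(1/2) = 107/40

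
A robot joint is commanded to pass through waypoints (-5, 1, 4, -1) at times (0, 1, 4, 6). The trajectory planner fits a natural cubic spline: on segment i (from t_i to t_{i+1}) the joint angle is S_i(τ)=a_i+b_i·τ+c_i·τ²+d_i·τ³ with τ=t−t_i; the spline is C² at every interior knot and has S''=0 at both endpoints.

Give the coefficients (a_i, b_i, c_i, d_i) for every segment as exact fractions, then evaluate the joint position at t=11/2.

Δ: Δ0=6, Δ1=1, Δ2=-5/2
row 1: diag=8, rhs=-30; c'=3/8, d'=-15/4
row 2: denom=10−3·3/8=71/8; d'=(-21−3·-15/4)/(71/8)=-78/71
back: M2=-78/71
back: M1=-15/4−3/8·-78/71=-237/71
M: M0=0, M1=-237/71, M2=-78/71, M3=0
seg 0: a=-5, c=M0/2=0, d=(M1−M0)/(6·1)=-79/142, b=Δ0−h0·(2M0+M1)/6=931/142
seg 1: a=1, c=M1/2=-237/142, d=(M2−M1)/(6·3)=53/426, b=Δ1−h1·(2M1+M2)/6=347/71
seg 2: a=4, c=M2/2=-39/71, d=(M3−M2)/(6·2)=13/142, b=Δ2−h2·(2M2+M3)/6=-251/142
t_q=11/2 → seg 2, τ=3/2; S=4+-251/142·τ+-39/71·τ²+13/142·τ³=479/1136

  seg 0: a=-5 b=931/142 c=0 d=-79/142
  seg 1: a=1 b=347/71 c=-237/142 d=53/426
  seg 2: a=4 b=-251/142 c=-39/71 d=13/142
S(11/2) = 479/1136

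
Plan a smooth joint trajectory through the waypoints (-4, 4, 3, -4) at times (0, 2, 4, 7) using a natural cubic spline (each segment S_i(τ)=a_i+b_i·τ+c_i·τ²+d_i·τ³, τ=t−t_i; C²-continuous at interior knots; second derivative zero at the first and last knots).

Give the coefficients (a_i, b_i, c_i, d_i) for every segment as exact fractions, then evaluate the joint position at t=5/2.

  seg 0: a=-4 b=290/57 c=0 d=-31/114
  seg 1: a=4 b=104/57 c=-31/19 d=107/456
  seg 2: a=3 b=-215/114 c=-17/76 d=17/684
S(5/2) = 5513/1216

Δ: Δ0=4, Δ1=-1/2, Δ2=-7/3
row 1: diag=8, rhs=-27; c'=1/4, d'=-27/8
row 2: denom=10−2·1/4=19/2; d'=(-11−2·-27/8)/(19/2)=-17/38
back: M2=-17/38
back: M1=-27/8−1/4·-17/38=-62/19
M: M0=0, M1=-62/19, M2=-17/38, M3=0
seg 0: a=-4, c=M0/2=0, d=(M1−M0)/(6·2)=-31/114, b=Δ0−h0·(2M0+M1)/6=290/57
seg 1: a=4, c=M1/2=-31/19, d=(M2−M1)/(6·2)=107/456, b=Δ1−h1·(2M1+M2)/6=104/57
seg 2: a=3, c=M2/2=-17/76, d=(M3−M2)/(6·3)=17/684, b=Δ2−h2·(2M2+M3)/6=-215/114
t_q=5/2 → seg 1, τ=1/2; S=4+104/57·τ+-31/19·τ²+107/456·τ³=5513/1216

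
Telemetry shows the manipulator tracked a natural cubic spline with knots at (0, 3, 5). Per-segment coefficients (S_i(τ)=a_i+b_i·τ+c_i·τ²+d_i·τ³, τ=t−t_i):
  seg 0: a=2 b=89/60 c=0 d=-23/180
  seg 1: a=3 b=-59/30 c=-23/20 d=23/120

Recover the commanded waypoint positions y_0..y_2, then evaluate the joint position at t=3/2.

y_0=2 y_1=3 y_2=-4
S(3/2) = 607/160

y_0 = S_0(0) = a_0 = 2
y_1 = S_1(0) = a_1 = 3
y_2 = S_1(2) = -4
t_q=3/2 is in segment 0 (τ=3/2); S_0(τ)=607/160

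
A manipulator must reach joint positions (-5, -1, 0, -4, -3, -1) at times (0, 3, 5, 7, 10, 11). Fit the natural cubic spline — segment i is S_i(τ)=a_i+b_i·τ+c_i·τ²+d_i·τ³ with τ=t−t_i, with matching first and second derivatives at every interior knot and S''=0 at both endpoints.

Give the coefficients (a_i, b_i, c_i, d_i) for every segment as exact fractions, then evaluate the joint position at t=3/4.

  seg 0: a=-5 b=2293/1692 c=0 d=-37/15228
  seg 1: a=-1 b=1091/846 c=-37/1692 d=-631/3384
  seg 2: a=0 b=-146/141 c=-965/846 d=557/1692
  seg 3: a=-4 b=-697/423 c=353/423 d=-221/3807
  seg 4: a=-3 b=758/423 c=44/141 d=-44/423
S(3/4) = -47943/12032

Δ: Δ0=4/3, Δ1=1/2, Δ2=-2, Δ3=1/3, Δ4=2
row 1: diag=10, rhs=-5; c'=1/5, d'=-1/2
row 2: denom=8−2·1/5=38/5; d'=(-15−2·-1/2)/(38/5)=-35/19
row 3: denom=10−2·5/19=180/19; d'=(14−2·-35/19)/(180/19)=28/15
row 4: denom=8−3·19/60=141/20; d'=(10−3·28/15)/(141/20)=88/141
back: M4=88/141
back: M3=28/15−19/60·88/141=706/423
back: M2=-35/19−5/19·706/423=-965/423
back: M1=-1/2−1/5·-965/423=-37/846
M: M0=0, M1=-37/846, M2=-965/423, M3=706/423, M4=88/141, M5=0
seg 0: a=-5, c=M0/2=0, d=(M1−M0)/(6·3)=-37/15228, b=Δ0−h0·(2M0+M1)/6=2293/1692
seg 1: a=-1, c=M1/2=-37/1692, d=(M2−M1)/(6·2)=-631/3384, b=Δ1−h1·(2M1+M2)/6=1091/846
seg 2: a=0, c=M2/2=-965/846, d=(M3−M2)/(6·2)=557/1692, b=Δ2−h2·(2M2+M3)/6=-146/141
seg 3: a=-4, c=M3/2=353/423, d=(M4−M3)/(6·3)=-221/3807, b=Δ3−h3·(2M3+M4)/6=-697/423
seg 4: a=-3, c=M4/2=44/141, d=(M5−M4)/(6·1)=-44/423, b=Δ4−h4·(2M4+M5)/6=758/423
t_q=3/4 → seg 0, τ=3/4; S=-5+2293/1692·τ+0·τ²+-37/15228·τ³=-47943/12032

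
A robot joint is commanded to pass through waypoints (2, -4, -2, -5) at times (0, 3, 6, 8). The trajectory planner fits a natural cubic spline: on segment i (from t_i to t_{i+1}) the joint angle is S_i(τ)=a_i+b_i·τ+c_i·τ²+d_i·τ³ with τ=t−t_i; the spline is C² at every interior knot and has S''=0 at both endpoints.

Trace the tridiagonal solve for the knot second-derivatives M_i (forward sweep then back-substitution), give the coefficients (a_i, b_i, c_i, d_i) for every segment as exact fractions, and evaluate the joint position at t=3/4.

Δ: Δ0=-2, Δ1=2/3, Δ2=-3/2
row 1: diag=12, rhs=16; c'=1/4, d'=4/3
row 2: denom=10−3·1/4=37/4; d'=(-13−3·4/3)/(37/4)=-68/37
back: M2=-68/37
back: M1=4/3−1/4·-68/37=199/111
M: M0=0, M1=199/111, M2=-68/37, M3=0
seg 0: a=2, c=M0/2=0, d=(M1−M0)/(6·3)=199/1998, b=Δ0−h0·(2M0+M1)/6=-643/222
seg 1: a=-4, c=M1/2=199/222, d=(M2−M1)/(6·3)=-403/1998, b=Δ1−h1·(2M1+M2)/6=-23/111
seg 2: a=-2, c=M2/2=-34/37, d=(M3−M2)/(6·2)=17/111, b=Δ2−h2·(2M2+M3)/6=-61/222
t_q=3/4 → seg 0, τ=3/4; S=2+-643/222·τ+0·τ²+199/1998·τ³=-617/4736

  seg 0: a=2 b=-643/222 c=0 d=199/1998
  seg 1: a=-4 b=-23/111 c=199/222 d=-403/1998
  seg 2: a=-2 b=-61/222 c=-34/37 d=17/111
S(3/4) = -617/4736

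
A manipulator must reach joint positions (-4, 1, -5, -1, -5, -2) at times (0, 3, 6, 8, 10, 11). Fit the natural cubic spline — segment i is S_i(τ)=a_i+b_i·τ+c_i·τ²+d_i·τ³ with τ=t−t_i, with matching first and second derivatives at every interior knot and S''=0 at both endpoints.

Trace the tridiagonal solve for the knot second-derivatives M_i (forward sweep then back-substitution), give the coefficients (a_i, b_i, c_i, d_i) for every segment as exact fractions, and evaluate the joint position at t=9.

Δ: Δ0=5/3, Δ1=-2, Δ2=2, Δ3=-2, Δ4=3
row 1: diag=12, rhs=-22; c'=1/4, d'=-11/6
row 2: denom=10−3·1/4=37/4; d'=(24−3·-11/6)/(37/4)=118/37
row 3: denom=8−2·8/37=280/37; d'=(-24−2·118/37)/(280/37)=-281/70
row 4: denom=6−2·37/140=383/70; d'=(30−2·-281/70)/(383/70)=2662/383
back: M4=2662/383
back: M3=-281/70−37/140·2662/383=-2241/383
back: M2=118/37−8/37·-2241/383=1706/383
back: M1=-11/6−1/4·1706/383=-3386/1149
M: M0=0, M1=-3386/1149, M2=1706/383, M3=-2241/383, M4=2662/383, M5=0
seg 0: a=-4, c=M0/2=0, d=(M1−M0)/(6·3)=-1693/10341, b=Δ0−h0·(2M0+M1)/6=3608/1149
seg 1: a=1, c=M1/2=-1693/1149, d=(M2−M1)/(6·3)=4252/10341, b=Δ1−h1·(2M1+M2)/6=-1471/1149
seg 2: a=-5, c=M2/2=853/383, d=(M3−M2)/(6·2)=-3947/4596, b=Δ2−h2·(2M2+M3)/6=1127/1149
seg 3: a=-1, c=M3/2=-2241/766, d=(M4−M3)/(6·2)=4903/4596, b=Δ3−h3·(2M3+M4)/6=-478/1149
seg 4: a=-5, c=M4/2=1331/383, d=(M5−M4)/(6·1)=-1331/1149, b=Δ4−h4·(2M4+M5)/6=785/1149
t_q=9 → seg 3, τ=1; S=-1+-478/1149·τ+-2241/766·τ²+4903/4596·τ³=-5017/1532

  seg 0: a=-4 b=3608/1149 c=0 d=-1693/10341
  seg 1: a=1 b=-1471/1149 c=-1693/1149 d=4252/10341
  seg 2: a=-5 b=1127/1149 c=853/383 d=-3947/4596
  seg 3: a=-1 b=-478/1149 c=-2241/766 d=4903/4596
  seg 4: a=-5 b=785/1149 c=1331/383 d=-1331/1149
S(9) = -5017/1532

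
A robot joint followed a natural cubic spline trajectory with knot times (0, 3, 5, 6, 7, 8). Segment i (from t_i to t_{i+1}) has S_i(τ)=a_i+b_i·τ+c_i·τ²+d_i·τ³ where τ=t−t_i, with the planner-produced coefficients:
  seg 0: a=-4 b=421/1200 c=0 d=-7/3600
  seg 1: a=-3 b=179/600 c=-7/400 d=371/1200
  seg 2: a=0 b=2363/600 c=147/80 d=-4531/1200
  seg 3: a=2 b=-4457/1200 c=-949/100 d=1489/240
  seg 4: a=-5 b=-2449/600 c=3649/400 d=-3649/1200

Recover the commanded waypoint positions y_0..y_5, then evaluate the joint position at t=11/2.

y_0=-4 y_1=-3 y_2=0 y_3=2 y_4=-5 y_5=-3
S(11/2) = 6261/3200

y_0 = S_0(0) = a_0 = -4
y_1 = S_1(0) = a_1 = -3
y_2 = S_2(0) = a_2 = 0
y_3 = S_3(0) = a_3 = 2
y_4 = S_4(0) = a_4 = -5
y_5 = S_4(1) = -3
t_q=11/2 is in segment 2 (τ=1/2); S_2(τ)=6261/3200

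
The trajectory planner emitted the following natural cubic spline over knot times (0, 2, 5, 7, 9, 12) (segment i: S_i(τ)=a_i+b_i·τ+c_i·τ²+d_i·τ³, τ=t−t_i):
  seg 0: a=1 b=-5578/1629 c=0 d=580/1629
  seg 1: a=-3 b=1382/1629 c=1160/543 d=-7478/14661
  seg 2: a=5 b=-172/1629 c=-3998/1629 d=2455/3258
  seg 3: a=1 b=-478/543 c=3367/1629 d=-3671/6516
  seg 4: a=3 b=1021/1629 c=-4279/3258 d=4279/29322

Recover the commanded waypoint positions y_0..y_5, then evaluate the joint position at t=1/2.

y_0=1 y_1=-3 y_2=5 y_3=1 y_4=3 y_5=-3
S(1/2) = -725/1086

y_0 = S_0(0) = a_0 = 1
y_1 = S_1(0) = a_1 = -3
y_2 = S_2(0) = a_2 = 5
y_3 = S_3(0) = a_3 = 1
y_4 = S_4(0) = a_4 = 3
y_5 = S_4(3) = -3
t_q=1/2 is in segment 0 (τ=1/2); S_0(τ)=-725/1086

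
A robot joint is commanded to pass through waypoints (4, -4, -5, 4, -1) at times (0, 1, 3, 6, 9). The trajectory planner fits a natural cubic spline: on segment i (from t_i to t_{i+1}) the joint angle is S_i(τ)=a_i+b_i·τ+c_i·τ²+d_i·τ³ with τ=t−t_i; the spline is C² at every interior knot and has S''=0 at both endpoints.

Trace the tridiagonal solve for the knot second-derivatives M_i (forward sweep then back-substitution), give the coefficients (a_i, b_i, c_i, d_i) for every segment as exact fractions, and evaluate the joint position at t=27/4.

Δ: Δ0=-8, Δ1=-1/2, Δ2=3, Δ3=-5/3
row 1: diag=6, rhs=45; c'=1/3, d'=15/2
row 2: denom=10−2·1/3=28/3; d'=(21−2·15/2)/(28/3)=9/14
row 3: denom=12−3·9/28=309/28; d'=(-28−3·9/14)/(309/28)=-838/309
back: M3=-838/309
back: M2=9/14−9/28·-838/309=156/103
back: M1=15/2−1/3·156/103=1441/206
M: M0=0, M1=1441/206, M2=156/103, M3=-838/309, M4=0
seg 0: a=4, c=M0/2=0, d=(M1−M0)/(6·1)=1441/1236, b=Δ0−h0·(2M0+M1)/6=-11329/1236
seg 1: a=-4, c=M1/2=1441/412, d=(M2−M1)/(6·2)=-1129/2472, b=Δ1−h1·(2M1+M2)/6=-3503/618
seg 2: a=-5, c=M2/2=78/103, d=(M3−M2)/(6·3)=-653/2781, b=Δ2−h2·(2M2+M3)/6=878/309
seg 3: a=4, c=M3/2=-419/309, d=(M4−M3)/(6·3)=419/2781, b=Δ3−h3·(2M3+M4)/6=323/309
t_q=27/4 → seg 3, τ=3/4; S=4+323/309·τ+-419/309·τ²+419/2781·τ³=26927/6592

  seg 0: a=4 b=-11329/1236 c=0 d=1441/1236
  seg 1: a=-4 b=-3503/618 c=1441/412 d=-1129/2472
  seg 2: a=-5 b=878/309 c=78/103 d=-653/2781
  seg 3: a=4 b=323/309 c=-419/309 d=419/2781
S(27/4) = 26927/6592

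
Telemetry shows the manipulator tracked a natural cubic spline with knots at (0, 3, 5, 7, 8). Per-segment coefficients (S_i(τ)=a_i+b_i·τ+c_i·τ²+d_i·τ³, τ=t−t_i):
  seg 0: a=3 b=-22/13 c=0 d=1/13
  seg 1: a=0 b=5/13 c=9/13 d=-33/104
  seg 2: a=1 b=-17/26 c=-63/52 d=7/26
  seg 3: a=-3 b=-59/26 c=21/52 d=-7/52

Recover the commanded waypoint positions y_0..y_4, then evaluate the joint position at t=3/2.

y_0 = S_0(0) = a_0 = 3
y_1 = S_1(0) = a_1 = 0
y_2 = S_2(0) = a_2 = 1
y_3 = S_3(0) = a_3 = -3
y_4 = S_3(1) = -5
t_q=3/2 is in segment 0 (τ=3/2); S_0(τ)=75/104

y_0=3 y_1=0 y_2=1 y_3=-3 y_4=-5
S(3/2) = 75/104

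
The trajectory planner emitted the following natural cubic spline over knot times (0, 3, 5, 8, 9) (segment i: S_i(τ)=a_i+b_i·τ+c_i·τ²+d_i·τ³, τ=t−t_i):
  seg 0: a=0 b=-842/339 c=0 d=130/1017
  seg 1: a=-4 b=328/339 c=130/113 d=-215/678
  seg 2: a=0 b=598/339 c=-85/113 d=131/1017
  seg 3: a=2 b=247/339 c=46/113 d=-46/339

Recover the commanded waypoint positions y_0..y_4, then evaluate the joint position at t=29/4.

y_0=0 y_1=-4 y_2=0 y_3=2 y_4=3
S(29/4) = 11775/7232

y_0 = S_0(0) = a_0 = 0
y_1 = S_1(0) = a_1 = -4
y_2 = S_2(0) = a_2 = 0
y_3 = S_3(0) = a_3 = 2
y_4 = S_3(1) = 3
t_q=29/4 is in segment 2 (τ=9/4); S_2(τ)=11775/7232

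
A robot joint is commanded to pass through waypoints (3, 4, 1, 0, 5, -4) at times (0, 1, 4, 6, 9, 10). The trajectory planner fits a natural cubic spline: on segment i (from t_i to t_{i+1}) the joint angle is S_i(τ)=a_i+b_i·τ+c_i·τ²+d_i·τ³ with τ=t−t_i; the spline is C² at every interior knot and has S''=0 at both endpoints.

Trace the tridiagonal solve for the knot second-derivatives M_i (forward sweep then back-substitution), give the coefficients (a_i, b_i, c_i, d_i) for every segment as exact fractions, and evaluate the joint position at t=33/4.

  seg 0: a=3 b=11903/9570 c=0 d=-2333/9570
  seg 1: a=4 b=2452/4785 c=-2333/3190 d=593/7830
  seg 2: a=1 b=-17521/9570 c=-238/4785 d=59/165
  seg 3: a=0 b=7213/3190 c=10028/4785 d=-5987/7830
  seg 4: a=5 b=-9266/1595 c=-15267/3190 d=5089/3190
S(33/4) = 1426581/204160

Δ: Δ0=1, Δ1=-1, Δ2=-1/2, Δ3=5/3, Δ4=-9
row 1: diag=8, rhs=-12; c'=3/8, d'=-3/2
row 2: denom=10−3·3/8=71/8; d'=(3−3·-3/2)/(71/8)=60/71
row 3: denom=10−2·16/71=678/71; d'=(13−2·60/71)/(678/71)=803/678
row 4: denom=8−3·71/226=1595/226; d'=(-64−3·803/678)/(1595/226)=-15267/1595
back: M4=-15267/1595
back: M3=803/678−71/226·-15267/1595=20056/4785
back: M2=60/71−16/71·20056/4785=-476/4785
back: M1=-3/2−3/8·-476/4785=-2333/1595
M: M0=0, M1=-2333/1595, M2=-476/4785, M3=20056/4785, M4=-15267/1595, M5=0
seg 0: a=3, c=M0/2=0, d=(M1−M0)/(6·1)=-2333/9570, b=Δ0−h0·(2M0+M1)/6=11903/9570
seg 1: a=4, c=M1/2=-2333/3190, d=(M2−M1)/(6·3)=593/7830, b=Δ1−h1·(2M1+M2)/6=2452/4785
seg 2: a=1, c=M2/2=-238/4785, d=(M3−M2)/(6·2)=59/165, b=Δ2−h2·(2M2+M3)/6=-17521/9570
seg 3: a=0, c=M3/2=10028/4785, d=(M4−M3)/(6·3)=-5987/7830, b=Δ3−h3·(2M3+M4)/6=7213/3190
seg 4: a=5, c=M4/2=-15267/3190, d=(M5−M4)/(6·1)=5089/3190, b=Δ4−h4·(2M4+M5)/6=-9266/1595
t_q=33/4 → seg 3, τ=9/4; S=0+7213/3190·τ+10028/4785·τ²+-5987/7830·τ³=1426581/204160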